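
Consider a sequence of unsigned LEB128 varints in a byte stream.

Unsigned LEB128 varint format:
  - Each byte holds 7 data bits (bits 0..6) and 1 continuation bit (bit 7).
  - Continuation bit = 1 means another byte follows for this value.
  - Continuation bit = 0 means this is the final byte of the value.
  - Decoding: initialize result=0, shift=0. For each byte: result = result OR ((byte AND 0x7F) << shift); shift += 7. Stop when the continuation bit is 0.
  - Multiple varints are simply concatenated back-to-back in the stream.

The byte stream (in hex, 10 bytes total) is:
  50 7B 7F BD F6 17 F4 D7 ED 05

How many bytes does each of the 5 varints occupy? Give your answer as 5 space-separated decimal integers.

  byte[0]=0x50 cont=0 payload=0x50=80: acc |= 80<<0 -> acc=80 shift=7 [end]
Varint 1: bytes[0:1] = 50 -> value 80 (1 byte(s))
  byte[1]=0x7B cont=0 payload=0x7B=123: acc |= 123<<0 -> acc=123 shift=7 [end]
Varint 2: bytes[1:2] = 7B -> value 123 (1 byte(s))
  byte[2]=0x7F cont=0 payload=0x7F=127: acc |= 127<<0 -> acc=127 shift=7 [end]
Varint 3: bytes[2:3] = 7F -> value 127 (1 byte(s))
  byte[3]=0xBD cont=1 payload=0x3D=61: acc |= 61<<0 -> acc=61 shift=7
  byte[4]=0xF6 cont=1 payload=0x76=118: acc |= 118<<7 -> acc=15165 shift=14
  byte[5]=0x17 cont=0 payload=0x17=23: acc |= 23<<14 -> acc=391997 shift=21 [end]
Varint 4: bytes[3:6] = BD F6 17 -> value 391997 (3 byte(s))
  byte[6]=0xF4 cont=1 payload=0x74=116: acc |= 116<<0 -> acc=116 shift=7
  byte[7]=0xD7 cont=1 payload=0x57=87: acc |= 87<<7 -> acc=11252 shift=14
  byte[8]=0xED cont=1 payload=0x6D=109: acc |= 109<<14 -> acc=1797108 shift=21
  byte[9]=0x05 cont=0 payload=0x05=5: acc |= 5<<21 -> acc=12282868 shift=28 [end]
Varint 5: bytes[6:10] = F4 D7 ED 05 -> value 12282868 (4 byte(s))

Answer: 1 1 1 3 4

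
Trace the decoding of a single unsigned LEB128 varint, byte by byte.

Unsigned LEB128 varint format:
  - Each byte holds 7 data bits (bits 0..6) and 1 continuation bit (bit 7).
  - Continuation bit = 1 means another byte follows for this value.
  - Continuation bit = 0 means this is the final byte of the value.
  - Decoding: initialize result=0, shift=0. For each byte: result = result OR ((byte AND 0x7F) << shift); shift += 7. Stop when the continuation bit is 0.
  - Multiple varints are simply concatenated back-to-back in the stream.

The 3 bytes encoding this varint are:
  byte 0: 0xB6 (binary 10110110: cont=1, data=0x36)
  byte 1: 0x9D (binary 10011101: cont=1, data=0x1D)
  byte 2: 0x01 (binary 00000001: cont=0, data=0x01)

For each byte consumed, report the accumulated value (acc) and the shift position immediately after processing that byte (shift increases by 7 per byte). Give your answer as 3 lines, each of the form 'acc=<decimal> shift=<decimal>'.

Answer: acc=54 shift=7
acc=3766 shift=14
acc=20150 shift=21

Derivation:
byte 0=0xB6: payload=0x36=54, contrib = 54<<0 = 54; acc -> 54, shift -> 7
byte 1=0x9D: payload=0x1D=29, contrib = 29<<7 = 3712; acc -> 3766, shift -> 14
byte 2=0x01: payload=0x01=1, contrib = 1<<14 = 16384; acc -> 20150, shift -> 21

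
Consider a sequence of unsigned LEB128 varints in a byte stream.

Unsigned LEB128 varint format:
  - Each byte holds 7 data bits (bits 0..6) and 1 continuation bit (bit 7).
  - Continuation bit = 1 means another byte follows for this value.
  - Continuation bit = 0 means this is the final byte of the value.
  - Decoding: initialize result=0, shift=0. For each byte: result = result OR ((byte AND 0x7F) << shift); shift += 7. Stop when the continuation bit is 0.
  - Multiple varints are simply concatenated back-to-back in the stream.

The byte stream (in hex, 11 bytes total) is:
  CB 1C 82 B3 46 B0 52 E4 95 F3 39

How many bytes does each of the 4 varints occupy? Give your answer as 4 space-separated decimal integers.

  byte[0]=0xCB cont=1 payload=0x4B=75: acc |= 75<<0 -> acc=75 shift=7
  byte[1]=0x1C cont=0 payload=0x1C=28: acc |= 28<<7 -> acc=3659 shift=14 [end]
Varint 1: bytes[0:2] = CB 1C -> value 3659 (2 byte(s))
  byte[2]=0x82 cont=1 payload=0x02=2: acc |= 2<<0 -> acc=2 shift=7
  byte[3]=0xB3 cont=1 payload=0x33=51: acc |= 51<<7 -> acc=6530 shift=14
  byte[4]=0x46 cont=0 payload=0x46=70: acc |= 70<<14 -> acc=1153410 shift=21 [end]
Varint 2: bytes[2:5] = 82 B3 46 -> value 1153410 (3 byte(s))
  byte[5]=0xB0 cont=1 payload=0x30=48: acc |= 48<<0 -> acc=48 shift=7
  byte[6]=0x52 cont=0 payload=0x52=82: acc |= 82<<7 -> acc=10544 shift=14 [end]
Varint 3: bytes[5:7] = B0 52 -> value 10544 (2 byte(s))
  byte[7]=0xE4 cont=1 payload=0x64=100: acc |= 100<<0 -> acc=100 shift=7
  byte[8]=0x95 cont=1 payload=0x15=21: acc |= 21<<7 -> acc=2788 shift=14
  byte[9]=0xF3 cont=1 payload=0x73=115: acc |= 115<<14 -> acc=1886948 shift=21
  byte[10]=0x39 cont=0 payload=0x39=57: acc |= 57<<21 -> acc=121424612 shift=28 [end]
Varint 4: bytes[7:11] = E4 95 F3 39 -> value 121424612 (4 byte(s))

Answer: 2 3 2 4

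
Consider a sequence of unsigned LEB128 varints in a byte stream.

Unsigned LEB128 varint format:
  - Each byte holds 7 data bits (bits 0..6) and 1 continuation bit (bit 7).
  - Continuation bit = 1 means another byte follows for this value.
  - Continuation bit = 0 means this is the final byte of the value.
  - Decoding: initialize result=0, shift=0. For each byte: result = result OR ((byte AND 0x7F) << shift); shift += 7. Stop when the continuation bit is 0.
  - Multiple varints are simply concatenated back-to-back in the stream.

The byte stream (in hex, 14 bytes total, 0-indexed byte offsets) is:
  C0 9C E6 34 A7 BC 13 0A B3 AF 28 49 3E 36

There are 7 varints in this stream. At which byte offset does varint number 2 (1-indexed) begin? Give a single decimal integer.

Answer: 4

Derivation:
  byte[0]=0xC0 cont=1 payload=0x40=64: acc |= 64<<0 -> acc=64 shift=7
  byte[1]=0x9C cont=1 payload=0x1C=28: acc |= 28<<7 -> acc=3648 shift=14
  byte[2]=0xE6 cont=1 payload=0x66=102: acc |= 102<<14 -> acc=1674816 shift=21
  byte[3]=0x34 cont=0 payload=0x34=52: acc |= 52<<21 -> acc=110726720 shift=28 [end]
Varint 1: bytes[0:4] = C0 9C E6 34 -> value 110726720 (4 byte(s))
  byte[4]=0xA7 cont=1 payload=0x27=39: acc |= 39<<0 -> acc=39 shift=7
  byte[5]=0xBC cont=1 payload=0x3C=60: acc |= 60<<7 -> acc=7719 shift=14
  byte[6]=0x13 cont=0 payload=0x13=19: acc |= 19<<14 -> acc=319015 shift=21 [end]
Varint 2: bytes[4:7] = A7 BC 13 -> value 319015 (3 byte(s))
  byte[7]=0x0A cont=0 payload=0x0A=10: acc |= 10<<0 -> acc=10 shift=7 [end]
Varint 3: bytes[7:8] = 0A -> value 10 (1 byte(s))
  byte[8]=0xB3 cont=1 payload=0x33=51: acc |= 51<<0 -> acc=51 shift=7
  byte[9]=0xAF cont=1 payload=0x2F=47: acc |= 47<<7 -> acc=6067 shift=14
  byte[10]=0x28 cont=0 payload=0x28=40: acc |= 40<<14 -> acc=661427 shift=21 [end]
Varint 4: bytes[8:11] = B3 AF 28 -> value 661427 (3 byte(s))
  byte[11]=0x49 cont=0 payload=0x49=73: acc |= 73<<0 -> acc=73 shift=7 [end]
Varint 5: bytes[11:12] = 49 -> value 73 (1 byte(s))
  byte[12]=0x3E cont=0 payload=0x3E=62: acc |= 62<<0 -> acc=62 shift=7 [end]
Varint 6: bytes[12:13] = 3E -> value 62 (1 byte(s))
  byte[13]=0x36 cont=0 payload=0x36=54: acc |= 54<<0 -> acc=54 shift=7 [end]
Varint 7: bytes[13:14] = 36 -> value 54 (1 byte(s))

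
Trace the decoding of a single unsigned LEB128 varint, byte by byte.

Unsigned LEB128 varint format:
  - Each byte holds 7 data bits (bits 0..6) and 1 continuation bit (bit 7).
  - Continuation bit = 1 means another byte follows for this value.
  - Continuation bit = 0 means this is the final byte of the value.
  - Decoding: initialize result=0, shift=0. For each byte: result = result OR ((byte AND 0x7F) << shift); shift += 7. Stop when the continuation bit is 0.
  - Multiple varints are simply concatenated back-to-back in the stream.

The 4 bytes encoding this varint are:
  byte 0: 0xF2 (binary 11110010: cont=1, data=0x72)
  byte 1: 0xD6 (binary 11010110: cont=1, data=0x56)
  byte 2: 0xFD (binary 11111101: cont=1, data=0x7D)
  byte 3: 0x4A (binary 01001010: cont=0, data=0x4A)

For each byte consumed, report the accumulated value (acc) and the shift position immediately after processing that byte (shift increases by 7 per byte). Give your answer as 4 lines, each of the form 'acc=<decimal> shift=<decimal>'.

byte 0=0xF2: payload=0x72=114, contrib = 114<<0 = 114; acc -> 114, shift -> 7
byte 1=0xD6: payload=0x56=86, contrib = 86<<7 = 11008; acc -> 11122, shift -> 14
byte 2=0xFD: payload=0x7D=125, contrib = 125<<14 = 2048000; acc -> 2059122, shift -> 21
byte 3=0x4A: payload=0x4A=74, contrib = 74<<21 = 155189248; acc -> 157248370, shift -> 28

Answer: acc=114 shift=7
acc=11122 shift=14
acc=2059122 shift=21
acc=157248370 shift=28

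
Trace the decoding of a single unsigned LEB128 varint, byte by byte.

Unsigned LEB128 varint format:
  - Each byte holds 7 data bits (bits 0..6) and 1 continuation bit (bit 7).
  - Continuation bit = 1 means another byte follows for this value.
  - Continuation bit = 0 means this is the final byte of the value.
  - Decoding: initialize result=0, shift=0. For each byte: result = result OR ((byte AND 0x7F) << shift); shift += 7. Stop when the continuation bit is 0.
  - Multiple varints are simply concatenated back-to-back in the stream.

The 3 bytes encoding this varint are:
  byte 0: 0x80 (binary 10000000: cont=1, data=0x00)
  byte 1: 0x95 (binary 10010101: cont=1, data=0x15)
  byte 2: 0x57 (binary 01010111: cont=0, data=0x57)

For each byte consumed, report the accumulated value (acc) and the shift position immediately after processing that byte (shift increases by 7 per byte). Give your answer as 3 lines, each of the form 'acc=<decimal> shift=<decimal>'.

byte 0=0x80: payload=0x00=0, contrib = 0<<0 = 0; acc -> 0, shift -> 7
byte 1=0x95: payload=0x15=21, contrib = 21<<7 = 2688; acc -> 2688, shift -> 14
byte 2=0x57: payload=0x57=87, contrib = 87<<14 = 1425408; acc -> 1428096, shift -> 21

Answer: acc=0 shift=7
acc=2688 shift=14
acc=1428096 shift=21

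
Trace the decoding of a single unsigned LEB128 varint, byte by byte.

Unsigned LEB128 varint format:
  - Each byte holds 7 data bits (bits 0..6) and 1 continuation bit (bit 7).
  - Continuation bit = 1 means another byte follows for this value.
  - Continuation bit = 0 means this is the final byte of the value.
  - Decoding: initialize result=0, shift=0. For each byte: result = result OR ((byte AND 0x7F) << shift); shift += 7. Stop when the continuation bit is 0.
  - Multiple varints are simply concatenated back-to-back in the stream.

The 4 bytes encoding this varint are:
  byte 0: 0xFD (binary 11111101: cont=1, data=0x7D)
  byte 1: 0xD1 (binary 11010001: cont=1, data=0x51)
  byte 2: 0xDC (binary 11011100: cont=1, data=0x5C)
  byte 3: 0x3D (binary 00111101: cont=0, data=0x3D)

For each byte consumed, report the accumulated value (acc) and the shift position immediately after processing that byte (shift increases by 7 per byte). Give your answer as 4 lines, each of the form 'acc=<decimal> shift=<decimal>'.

Answer: acc=125 shift=7
acc=10493 shift=14
acc=1517821 shift=21
acc=129444093 shift=28

Derivation:
byte 0=0xFD: payload=0x7D=125, contrib = 125<<0 = 125; acc -> 125, shift -> 7
byte 1=0xD1: payload=0x51=81, contrib = 81<<7 = 10368; acc -> 10493, shift -> 14
byte 2=0xDC: payload=0x5C=92, contrib = 92<<14 = 1507328; acc -> 1517821, shift -> 21
byte 3=0x3D: payload=0x3D=61, contrib = 61<<21 = 127926272; acc -> 129444093, shift -> 28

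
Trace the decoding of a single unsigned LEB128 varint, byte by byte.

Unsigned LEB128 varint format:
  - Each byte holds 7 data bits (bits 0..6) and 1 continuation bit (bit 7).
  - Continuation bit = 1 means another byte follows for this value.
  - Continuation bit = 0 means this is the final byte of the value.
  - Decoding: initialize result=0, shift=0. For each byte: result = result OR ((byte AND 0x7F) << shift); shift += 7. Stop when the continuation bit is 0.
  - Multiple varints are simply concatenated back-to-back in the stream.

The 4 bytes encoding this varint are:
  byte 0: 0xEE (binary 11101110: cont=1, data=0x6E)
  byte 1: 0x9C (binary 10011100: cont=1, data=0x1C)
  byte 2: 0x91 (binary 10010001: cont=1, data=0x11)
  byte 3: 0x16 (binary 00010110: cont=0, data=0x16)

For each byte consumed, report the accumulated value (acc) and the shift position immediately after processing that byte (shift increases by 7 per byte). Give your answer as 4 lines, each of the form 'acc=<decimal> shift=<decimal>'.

Answer: acc=110 shift=7
acc=3694 shift=14
acc=282222 shift=21
acc=46419566 shift=28

Derivation:
byte 0=0xEE: payload=0x6E=110, contrib = 110<<0 = 110; acc -> 110, shift -> 7
byte 1=0x9C: payload=0x1C=28, contrib = 28<<7 = 3584; acc -> 3694, shift -> 14
byte 2=0x91: payload=0x11=17, contrib = 17<<14 = 278528; acc -> 282222, shift -> 21
byte 3=0x16: payload=0x16=22, contrib = 22<<21 = 46137344; acc -> 46419566, shift -> 28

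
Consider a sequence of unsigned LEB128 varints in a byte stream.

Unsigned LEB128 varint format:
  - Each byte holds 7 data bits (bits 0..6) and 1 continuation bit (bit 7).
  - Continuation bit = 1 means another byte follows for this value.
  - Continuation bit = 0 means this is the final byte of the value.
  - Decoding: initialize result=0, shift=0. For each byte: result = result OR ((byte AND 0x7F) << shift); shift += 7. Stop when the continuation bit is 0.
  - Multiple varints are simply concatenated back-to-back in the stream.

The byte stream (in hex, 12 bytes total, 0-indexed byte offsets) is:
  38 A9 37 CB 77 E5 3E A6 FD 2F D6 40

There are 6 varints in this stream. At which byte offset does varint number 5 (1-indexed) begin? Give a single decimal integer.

Answer: 7

Derivation:
  byte[0]=0x38 cont=0 payload=0x38=56: acc |= 56<<0 -> acc=56 shift=7 [end]
Varint 1: bytes[0:1] = 38 -> value 56 (1 byte(s))
  byte[1]=0xA9 cont=1 payload=0x29=41: acc |= 41<<0 -> acc=41 shift=7
  byte[2]=0x37 cont=0 payload=0x37=55: acc |= 55<<7 -> acc=7081 shift=14 [end]
Varint 2: bytes[1:3] = A9 37 -> value 7081 (2 byte(s))
  byte[3]=0xCB cont=1 payload=0x4B=75: acc |= 75<<0 -> acc=75 shift=7
  byte[4]=0x77 cont=0 payload=0x77=119: acc |= 119<<7 -> acc=15307 shift=14 [end]
Varint 3: bytes[3:5] = CB 77 -> value 15307 (2 byte(s))
  byte[5]=0xE5 cont=1 payload=0x65=101: acc |= 101<<0 -> acc=101 shift=7
  byte[6]=0x3E cont=0 payload=0x3E=62: acc |= 62<<7 -> acc=8037 shift=14 [end]
Varint 4: bytes[5:7] = E5 3E -> value 8037 (2 byte(s))
  byte[7]=0xA6 cont=1 payload=0x26=38: acc |= 38<<0 -> acc=38 shift=7
  byte[8]=0xFD cont=1 payload=0x7D=125: acc |= 125<<7 -> acc=16038 shift=14
  byte[9]=0x2F cont=0 payload=0x2F=47: acc |= 47<<14 -> acc=786086 shift=21 [end]
Varint 5: bytes[7:10] = A6 FD 2F -> value 786086 (3 byte(s))
  byte[10]=0xD6 cont=1 payload=0x56=86: acc |= 86<<0 -> acc=86 shift=7
  byte[11]=0x40 cont=0 payload=0x40=64: acc |= 64<<7 -> acc=8278 shift=14 [end]
Varint 6: bytes[10:12] = D6 40 -> value 8278 (2 byte(s))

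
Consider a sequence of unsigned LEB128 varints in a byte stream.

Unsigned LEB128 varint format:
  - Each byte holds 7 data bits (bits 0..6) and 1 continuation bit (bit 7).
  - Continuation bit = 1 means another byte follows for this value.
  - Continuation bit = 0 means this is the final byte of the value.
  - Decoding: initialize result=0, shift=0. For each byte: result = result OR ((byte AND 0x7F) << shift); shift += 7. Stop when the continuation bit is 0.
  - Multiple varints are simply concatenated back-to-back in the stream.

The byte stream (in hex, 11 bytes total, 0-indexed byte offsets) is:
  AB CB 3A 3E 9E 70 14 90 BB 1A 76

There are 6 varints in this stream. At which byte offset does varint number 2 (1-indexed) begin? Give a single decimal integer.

Answer: 3

Derivation:
  byte[0]=0xAB cont=1 payload=0x2B=43: acc |= 43<<0 -> acc=43 shift=7
  byte[1]=0xCB cont=1 payload=0x4B=75: acc |= 75<<7 -> acc=9643 shift=14
  byte[2]=0x3A cont=0 payload=0x3A=58: acc |= 58<<14 -> acc=959915 shift=21 [end]
Varint 1: bytes[0:3] = AB CB 3A -> value 959915 (3 byte(s))
  byte[3]=0x3E cont=0 payload=0x3E=62: acc |= 62<<0 -> acc=62 shift=7 [end]
Varint 2: bytes[3:4] = 3E -> value 62 (1 byte(s))
  byte[4]=0x9E cont=1 payload=0x1E=30: acc |= 30<<0 -> acc=30 shift=7
  byte[5]=0x70 cont=0 payload=0x70=112: acc |= 112<<7 -> acc=14366 shift=14 [end]
Varint 3: bytes[4:6] = 9E 70 -> value 14366 (2 byte(s))
  byte[6]=0x14 cont=0 payload=0x14=20: acc |= 20<<0 -> acc=20 shift=7 [end]
Varint 4: bytes[6:7] = 14 -> value 20 (1 byte(s))
  byte[7]=0x90 cont=1 payload=0x10=16: acc |= 16<<0 -> acc=16 shift=7
  byte[8]=0xBB cont=1 payload=0x3B=59: acc |= 59<<7 -> acc=7568 shift=14
  byte[9]=0x1A cont=0 payload=0x1A=26: acc |= 26<<14 -> acc=433552 shift=21 [end]
Varint 5: bytes[7:10] = 90 BB 1A -> value 433552 (3 byte(s))
  byte[10]=0x76 cont=0 payload=0x76=118: acc |= 118<<0 -> acc=118 shift=7 [end]
Varint 6: bytes[10:11] = 76 -> value 118 (1 byte(s))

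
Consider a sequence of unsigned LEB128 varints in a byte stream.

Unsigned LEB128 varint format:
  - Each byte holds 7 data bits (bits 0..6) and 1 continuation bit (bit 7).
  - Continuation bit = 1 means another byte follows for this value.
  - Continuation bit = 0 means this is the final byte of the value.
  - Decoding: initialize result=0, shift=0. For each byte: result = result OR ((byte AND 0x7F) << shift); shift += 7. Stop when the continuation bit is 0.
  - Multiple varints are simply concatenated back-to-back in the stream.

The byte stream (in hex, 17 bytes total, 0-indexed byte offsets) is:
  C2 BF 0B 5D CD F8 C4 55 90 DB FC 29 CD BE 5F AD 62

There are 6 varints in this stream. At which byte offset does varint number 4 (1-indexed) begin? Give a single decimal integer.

  byte[0]=0xC2 cont=1 payload=0x42=66: acc |= 66<<0 -> acc=66 shift=7
  byte[1]=0xBF cont=1 payload=0x3F=63: acc |= 63<<7 -> acc=8130 shift=14
  byte[2]=0x0B cont=0 payload=0x0B=11: acc |= 11<<14 -> acc=188354 shift=21 [end]
Varint 1: bytes[0:3] = C2 BF 0B -> value 188354 (3 byte(s))
  byte[3]=0x5D cont=0 payload=0x5D=93: acc |= 93<<0 -> acc=93 shift=7 [end]
Varint 2: bytes[3:4] = 5D -> value 93 (1 byte(s))
  byte[4]=0xCD cont=1 payload=0x4D=77: acc |= 77<<0 -> acc=77 shift=7
  byte[5]=0xF8 cont=1 payload=0x78=120: acc |= 120<<7 -> acc=15437 shift=14
  byte[6]=0xC4 cont=1 payload=0x44=68: acc |= 68<<14 -> acc=1129549 shift=21
  byte[7]=0x55 cont=0 payload=0x55=85: acc |= 85<<21 -> acc=179387469 shift=28 [end]
Varint 3: bytes[4:8] = CD F8 C4 55 -> value 179387469 (4 byte(s))
  byte[8]=0x90 cont=1 payload=0x10=16: acc |= 16<<0 -> acc=16 shift=7
  byte[9]=0xDB cont=1 payload=0x5B=91: acc |= 91<<7 -> acc=11664 shift=14
  byte[10]=0xFC cont=1 payload=0x7C=124: acc |= 124<<14 -> acc=2043280 shift=21
  byte[11]=0x29 cont=0 payload=0x29=41: acc |= 41<<21 -> acc=88026512 shift=28 [end]
Varint 4: bytes[8:12] = 90 DB FC 29 -> value 88026512 (4 byte(s))
  byte[12]=0xCD cont=1 payload=0x4D=77: acc |= 77<<0 -> acc=77 shift=7
  byte[13]=0xBE cont=1 payload=0x3E=62: acc |= 62<<7 -> acc=8013 shift=14
  byte[14]=0x5F cont=0 payload=0x5F=95: acc |= 95<<14 -> acc=1564493 shift=21 [end]
Varint 5: bytes[12:15] = CD BE 5F -> value 1564493 (3 byte(s))
  byte[15]=0xAD cont=1 payload=0x2D=45: acc |= 45<<0 -> acc=45 shift=7
  byte[16]=0x62 cont=0 payload=0x62=98: acc |= 98<<7 -> acc=12589 shift=14 [end]
Varint 6: bytes[15:17] = AD 62 -> value 12589 (2 byte(s))

Answer: 8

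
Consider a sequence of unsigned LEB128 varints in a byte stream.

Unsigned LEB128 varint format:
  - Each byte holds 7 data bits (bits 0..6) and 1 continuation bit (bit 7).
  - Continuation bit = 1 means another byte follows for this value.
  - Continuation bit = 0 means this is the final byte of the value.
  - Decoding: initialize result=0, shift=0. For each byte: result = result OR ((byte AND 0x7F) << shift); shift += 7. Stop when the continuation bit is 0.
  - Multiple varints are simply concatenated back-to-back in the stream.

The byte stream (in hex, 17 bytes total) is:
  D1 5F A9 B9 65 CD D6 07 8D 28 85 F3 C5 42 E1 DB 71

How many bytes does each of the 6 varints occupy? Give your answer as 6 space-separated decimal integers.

  byte[0]=0xD1 cont=1 payload=0x51=81: acc |= 81<<0 -> acc=81 shift=7
  byte[1]=0x5F cont=0 payload=0x5F=95: acc |= 95<<7 -> acc=12241 shift=14 [end]
Varint 1: bytes[0:2] = D1 5F -> value 12241 (2 byte(s))
  byte[2]=0xA9 cont=1 payload=0x29=41: acc |= 41<<0 -> acc=41 shift=7
  byte[3]=0xB9 cont=1 payload=0x39=57: acc |= 57<<7 -> acc=7337 shift=14
  byte[4]=0x65 cont=0 payload=0x65=101: acc |= 101<<14 -> acc=1662121 shift=21 [end]
Varint 2: bytes[2:5] = A9 B9 65 -> value 1662121 (3 byte(s))
  byte[5]=0xCD cont=1 payload=0x4D=77: acc |= 77<<0 -> acc=77 shift=7
  byte[6]=0xD6 cont=1 payload=0x56=86: acc |= 86<<7 -> acc=11085 shift=14
  byte[7]=0x07 cont=0 payload=0x07=7: acc |= 7<<14 -> acc=125773 shift=21 [end]
Varint 3: bytes[5:8] = CD D6 07 -> value 125773 (3 byte(s))
  byte[8]=0x8D cont=1 payload=0x0D=13: acc |= 13<<0 -> acc=13 shift=7
  byte[9]=0x28 cont=0 payload=0x28=40: acc |= 40<<7 -> acc=5133 shift=14 [end]
Varint 4: bytes[8:10] = 8D 28 -> value 5133 (2 byte(s))
  byte[10]=0x85 cont=1 payload=0x05=5: acc |= 5<<0 -> acc=5 shift=7
  byte[11]=0xF3 cont=1 payload=0x73=115: acc |= 115<<7 -> acc=14725 shift=14
  byte[12]=0xC5 cont=1 payload=0x45=69: acc |= 69<<14 -> acc=1145221 shift=21
  byte[13]=0x42 cont=0 payload=0x42=66: acc |= 66<<21 -> acc=139557253 shift=28 [end]
Varint 5: bytes[10:14] = 85 F3 C5 42 -> value 139557253 (4 byte(s))
  byte[14]=0xE1 cont=1 payload=0x61=97: acc |= 97<<0 -> acc=97 shift=7
  byte[15]=0xDB cont=1 payload=0x5B=91: acc |= 91<<7 -> acc=11745 shift=14
  byte[16]=0x71 cont=0 payload=0x71=113: acc |= 113<<14 -> acc=1863137 shift=21 [end]
Varint 6: bytes[14:17] = E1 DB 71 -> value 1863137 (3 byte(s))

Answer: 2 3 3 2 4 3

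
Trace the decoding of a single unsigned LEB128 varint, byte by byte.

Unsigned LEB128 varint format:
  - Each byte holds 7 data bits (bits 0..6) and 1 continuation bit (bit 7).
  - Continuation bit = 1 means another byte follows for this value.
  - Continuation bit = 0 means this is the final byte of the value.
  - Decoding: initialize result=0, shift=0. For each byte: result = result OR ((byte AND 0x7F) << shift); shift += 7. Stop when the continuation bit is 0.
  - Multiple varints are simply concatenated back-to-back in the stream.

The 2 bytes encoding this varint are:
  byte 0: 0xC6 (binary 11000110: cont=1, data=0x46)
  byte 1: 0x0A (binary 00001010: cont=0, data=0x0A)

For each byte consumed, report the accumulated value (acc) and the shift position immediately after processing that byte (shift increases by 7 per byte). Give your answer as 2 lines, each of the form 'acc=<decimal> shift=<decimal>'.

byte 0=0xC6: payload=0x46=70, contrib = 70<<0 = 70; acc -> 70, shift -> 7
byte 1=0x0A: payload=0x0A=10, contrib = 10<<7 = 1280; acc -> 1350, shift -> 14

Answer: acc=70 shift=7
acc=1350 shift=14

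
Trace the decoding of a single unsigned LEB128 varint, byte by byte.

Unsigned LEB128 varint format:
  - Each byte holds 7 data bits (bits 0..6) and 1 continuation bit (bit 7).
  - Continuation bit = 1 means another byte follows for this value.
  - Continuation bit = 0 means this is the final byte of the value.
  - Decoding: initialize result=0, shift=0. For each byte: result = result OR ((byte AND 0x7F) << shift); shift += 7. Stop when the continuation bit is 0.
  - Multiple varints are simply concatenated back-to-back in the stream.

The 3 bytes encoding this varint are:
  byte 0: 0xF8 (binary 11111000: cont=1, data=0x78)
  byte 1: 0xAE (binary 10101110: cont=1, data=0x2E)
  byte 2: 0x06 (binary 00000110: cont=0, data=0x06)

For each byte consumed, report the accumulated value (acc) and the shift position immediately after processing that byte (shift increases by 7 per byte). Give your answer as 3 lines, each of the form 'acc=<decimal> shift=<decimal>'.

Answer: acc=120 shift=7
acc=6008 shift=14
acc=104312 shift=21

Derivation:
byte 0=0xF8: payload=0x78=120, contrib = 120<<0 = 120; acc -> 120, shift -> 7
byte 1=0xAE: payload=0x2E=46, contrib = 46<<7 = 5888; acc -> 6008, shift -> 14
byte 2=0x06: payload=0x06=6, contrib = 6<<14 = 98304; acc -> 104312, shift -> 21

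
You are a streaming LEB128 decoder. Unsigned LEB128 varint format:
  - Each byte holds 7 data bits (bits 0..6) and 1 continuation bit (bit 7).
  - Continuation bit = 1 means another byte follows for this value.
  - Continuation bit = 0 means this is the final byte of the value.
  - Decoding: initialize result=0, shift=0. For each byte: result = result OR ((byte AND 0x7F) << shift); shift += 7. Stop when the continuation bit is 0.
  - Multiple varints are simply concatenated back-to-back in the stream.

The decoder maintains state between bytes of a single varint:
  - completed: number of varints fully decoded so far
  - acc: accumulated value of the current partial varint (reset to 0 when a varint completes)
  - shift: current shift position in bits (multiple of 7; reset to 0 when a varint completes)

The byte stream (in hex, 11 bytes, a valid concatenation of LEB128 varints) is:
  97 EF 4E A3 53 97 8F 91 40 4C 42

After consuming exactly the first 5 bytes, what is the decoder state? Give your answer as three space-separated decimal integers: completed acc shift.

byte[0]=0x97 cont=1 payload=0x17: acc |= 23<<0 -> completed=0 acc=23 shift=7
byte[1]=0xEF cont=1 payload=0x6F: acc |= 111<<7 -> completed=0 acc=14231 shift=14
byte[2]=0x4E cont=0 payload=0x4E: varint #1 complete (value=1292183); reset -> completed=1 acc=0 shift=0
byte[3]=0xA3 cont=1 payload=0x23: acc |= 35<<0 -> completed=1 acc=35 shift=7
byte[4]=0x53 cont=0 payload=0x53: varint #2 complete (value=10659); reset -> completed=2 acc=0 shift=0

Answer: 2 0 0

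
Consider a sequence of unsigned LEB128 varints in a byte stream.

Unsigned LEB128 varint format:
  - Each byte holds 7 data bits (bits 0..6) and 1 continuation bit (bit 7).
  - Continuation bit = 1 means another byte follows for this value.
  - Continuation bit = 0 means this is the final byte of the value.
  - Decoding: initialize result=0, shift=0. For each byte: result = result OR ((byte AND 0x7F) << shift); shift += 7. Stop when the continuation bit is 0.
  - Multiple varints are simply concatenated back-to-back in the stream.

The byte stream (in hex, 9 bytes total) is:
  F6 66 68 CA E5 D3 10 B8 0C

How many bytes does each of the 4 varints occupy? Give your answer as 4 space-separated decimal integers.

Answer: 2 1 4 2

Derivation:
  byte[0]=0xF6 cont=1 payload=0x76=118: acc |= 118<<0 -> acc=118 shift=7
  byte[1]=0x66 cont=0 payload=0x66=102: acc |= 102<<7 -> acc=13174 shift=14 [end]
Varint 1: bytes[0:2] = F6 66 -> value 13174 (2 byte(s))
  byte[2]=0x68 cont=0 payload=0x68=104: acc |= 104<<0 -> acc=104 shift=7 [end]
Varint 2: bytes[2:3] = 68 -> value 104 (1 byte(s))
  byte[3]=0xCA cont=1 payload=0x4A=74: acc |= 74<<0 -> acc=74 shift=7
  byte[4]=0xE5 cont=1 payload=0x65=101: acc |= 101<<7 -> acc=13002 shift=14
  byte[5]=0xD3 cont=1 payload=0x53=83: acc |= 83<<14 -> acc=1372874 shift=21
  byte[6]=0x10 cont=0 payload=0x10=16: acc |= 16<<21 -> acc=34927306 shift=28 [end]
Varint 3: bytes[3:7] = CA E5 D3 10 -> value 34927306 (4 byte(s))
  byte[7]=0xB8 cont=1 payload=0x38=56: acc |= 56<<0 -> acc=56 shift=7
  byte[8]=0x0C cont=0 payload=0x0C=12: acc |= 12<<7 -> acc=1592 shift=14 [end]
Varint 4: bytes[7:9] = B8 0C -> value 1592 (2 byte(s))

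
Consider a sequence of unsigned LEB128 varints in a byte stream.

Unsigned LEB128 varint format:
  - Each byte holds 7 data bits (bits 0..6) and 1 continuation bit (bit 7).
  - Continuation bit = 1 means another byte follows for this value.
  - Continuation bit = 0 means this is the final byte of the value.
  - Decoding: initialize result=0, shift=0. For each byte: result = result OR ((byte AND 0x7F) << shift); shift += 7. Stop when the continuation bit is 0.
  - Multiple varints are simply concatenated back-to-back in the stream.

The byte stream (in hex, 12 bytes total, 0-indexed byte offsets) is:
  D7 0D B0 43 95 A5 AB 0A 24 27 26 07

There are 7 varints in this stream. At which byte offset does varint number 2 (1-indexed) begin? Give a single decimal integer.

  byte[0]=0xD7 cont=1 payload=0x57=87: acc |= 87<<0 -> acc=87 shift=7
  byte[1]=0x0D cont=0 payload=0x0D=13: acc |= 13<<7 -> acc=1751 shift=14 [end]
Varint 1: bytes[0:2] = D7 0D -> value 1751 (2 byte(s))
  byte[2]=0xB0 cont=1 payload=0x30=48: acc |= 48<<0 -> acc=48 shift=7
  byte[3]=0x43 cont=0 payload=0x43=67: acc |= 67<<7 -> acc=8624 shift=14 [end]
Varint 2: bytes[2:4] = B0 43 -> value 8624 (2 byte(s))
  byte[4]=0x95 cont=1 payload=0x15=21: acc |= 21<<0 -> acc=21 shift=7
  byte[5]=0xA5 cont=1 payload=0x25=37: acc |= 37<<7 -> acc=4757 shift=14
  byte[6]=0xAB cont=1 payload=0x2B=43: acc |= 43<<14 -> acc=709269 shift=21
  byte[7]=0x0A cont=0 payload=0x0A=10: acc |= 10<<21 -> acc=21680789 shift=28 [end]
Varint 3: bytes[4:8] = 95 A5 AB 0A -> value 21680789 (4 byte(s))
  byte[8]=0x24 cont=0 payload=0x24=36: acc |= 36<<0 -> acc=36 shift=7 [end]
Varint 4: bytes[8:9] = 24 -> value 36 (1 byte(s))
  byte[9]=0x27 cont=0 payload=0x27=39: acc |= 39<<0 -> acc=39 shift=7 [end]
Varint 5: bytes[9:10] = 27 -> value 39 (1 byte(s))
  byte[10]=0x26 cont=0 payload=0x26=38: acc |= 38<<0 -> acc=38 shift=7 [end]
Varint 6: bytes[10:11] = 26 -> value 38 (1 byte(s))
  byte[11]=0x07 cont=0 payload=0x07=7: acc |= 7<<0 -> acc=7 shift=7 [end]
Varint 7: bytes[11:12] = 07 -> value 7 (1 byte(s))

Answer: 2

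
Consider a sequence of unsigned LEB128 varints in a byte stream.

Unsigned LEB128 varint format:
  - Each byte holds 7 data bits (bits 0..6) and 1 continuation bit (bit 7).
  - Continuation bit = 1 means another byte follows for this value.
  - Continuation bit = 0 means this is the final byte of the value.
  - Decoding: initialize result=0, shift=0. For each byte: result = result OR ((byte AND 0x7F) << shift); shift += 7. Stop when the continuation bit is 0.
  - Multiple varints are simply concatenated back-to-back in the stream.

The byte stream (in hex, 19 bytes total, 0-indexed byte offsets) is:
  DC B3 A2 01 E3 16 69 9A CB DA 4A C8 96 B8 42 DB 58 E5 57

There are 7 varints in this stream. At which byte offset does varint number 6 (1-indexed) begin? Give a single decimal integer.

  byte[0]=0xDC cont=1 payload=0x5C=92: acc |= 92<<0 -> acc=92 shift=7
  byte[1]=0xB3 cont=1 payload=0x33=51: acc |= 51<<7 -> acc=6620 shift=14
  byte[2]=0xA2 cont=1 payload=0x22=34: acc |= 34<<14 -> acc=563676 shift=21
  byte[3]=0x01 cont=0 payload=0x01=1: acc |= 1<<21 -> acc=2660828 shift=28 [end]
Varint 1: bytes[0:4] = DC B3 A2 01 -> value 2660828 (4 byte(s))
  byte[4]=0xE3 cont=1 payload=0x63=99: acc |= 99<<0 -> acc=99 shift=7
  byte[5]=0x16 cont=0 payload=0x16=22: acc |= 22<<7 -> acc=2915 shift=14 [end]
Varint 2: bytes[4:6] = E3 16 -> value 2915 (2 byte(s))
  byte[6]=0x69 cont=0 payload=0x69=105: acc |= 105<<0 -> acc=105 shift=7 [end]
Varint 3: bytes[6:7] = 69 -> value 105 (1 byte(s))
  byte[7]=0x9A cont=1 payload=0x1A=26: acc |= 26<<0 -> acc=26 shift=7
  byte[8]=0xCB cont=1 payload=0x4B=75: acc |= 75<<7 -> acc=9626 shift=14
  byte[9]=0xDA cont=1 payload=0x5A=90: acc |= 90<<14 -> acc=1484186 shift=21
  byte[10]=0x4A cont=0 payload=0x4A=74: acc |= 74<<21 -> acc=156673434 shift=28 [end]
Varint 4: bytes[7:11] = 9A CB DA 4A -> value 156673434 (4 byte(s))
  byte[11]=0xC8 cont=1 payload=0x48=72: acc |= 72<<0 -> acc=72 shift=7
  byte[12]=0x96 cont=1 payload=0x16=22: acc |= 22<<7 -> acc=2888 shift=14
  byte[13]=0xB8 cont=1 payload=0x38=56: acc |= 56<<14 -> acc=920392 shift=21
  byte[14]=0x42 cont=0 payload=0x42=66: acc |= 66<<21 -> acc=139332424 shift=28 [end]
Varint 5: bytes[11:15] = C8 96 B8 42 -> value 139332424 (4 byte(s))
  byte[15]=0xDB cont=1 payload=0x5B=91: acc |= 91<<0 -> acc=91 shift=7
  byte[16]=0x58 cont=0 payload=0x58=88: acc |= 88<<7 -> acc=11355 shift=14 [end]
Varint 6: bytes[15:17] = DB 58 -> value 11355 (2 byte(s))
  byte[17]=0xE5 cont=1 payload=0x65=101: acc |= 101<<0 -> acc=101 shift=7
  byte[18]=0x57 cont=0 payload=0x57=87: acc |= 87<<7 -> acc=11237 shift=14 [end]
Varint 7: bytes[17:19] = E5 57 -> value 11237 (2 byte(s))

Answer: 15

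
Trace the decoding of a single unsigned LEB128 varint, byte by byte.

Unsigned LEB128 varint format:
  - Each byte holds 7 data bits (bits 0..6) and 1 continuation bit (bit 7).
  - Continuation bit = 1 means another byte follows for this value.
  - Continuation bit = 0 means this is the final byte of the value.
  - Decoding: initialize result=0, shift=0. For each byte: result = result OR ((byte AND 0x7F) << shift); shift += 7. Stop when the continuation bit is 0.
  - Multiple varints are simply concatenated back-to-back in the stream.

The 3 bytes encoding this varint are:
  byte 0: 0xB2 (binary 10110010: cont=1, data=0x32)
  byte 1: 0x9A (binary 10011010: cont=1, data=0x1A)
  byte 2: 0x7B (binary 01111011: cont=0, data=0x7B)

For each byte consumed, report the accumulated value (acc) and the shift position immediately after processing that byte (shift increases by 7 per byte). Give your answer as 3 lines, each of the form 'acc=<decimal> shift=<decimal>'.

Answer: acc=50 shift=7
acc=3378 shift=14
acc=2018610 shift=21

Derivation:
byte 0=0xB2: payload=0x32=50, contrib = 50<<0 = 50; acc -> 50, shift -> 7
byte 1=0x9A: payload=0x1A=26, contrib = 26<<7 = 3328; acc -> 3378, shift -> 14
byte 2=0x7B: payload=0x7B=123, contrib = 123<<14 = 2015232; acc -> 2018610, shift -> 21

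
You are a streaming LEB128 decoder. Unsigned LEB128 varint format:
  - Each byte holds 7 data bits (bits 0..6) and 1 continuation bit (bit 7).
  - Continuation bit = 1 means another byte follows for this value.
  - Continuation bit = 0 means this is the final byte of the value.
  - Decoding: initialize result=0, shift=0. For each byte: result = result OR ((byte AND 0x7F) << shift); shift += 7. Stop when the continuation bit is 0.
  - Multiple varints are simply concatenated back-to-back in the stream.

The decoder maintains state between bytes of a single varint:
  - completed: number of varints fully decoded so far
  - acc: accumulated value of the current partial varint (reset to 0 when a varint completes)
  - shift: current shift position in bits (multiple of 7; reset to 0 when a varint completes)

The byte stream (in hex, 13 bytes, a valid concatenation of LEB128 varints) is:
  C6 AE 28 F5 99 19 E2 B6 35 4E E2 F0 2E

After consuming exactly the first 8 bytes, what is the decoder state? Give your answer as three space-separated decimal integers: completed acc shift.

Answer: 2 7010 14

Derivation:
byte[0]=0xC6 cont=1 payload=0x46: acc |= 70<<0 -> completed=0 acc=70 shift=7
byte[1]=0xAE cont=1 payload=0x2E: acc |= 46<<7 -> completed=0 acc=5958 shift=14
byte[2]=0x28 cont=0 payload=0x28: varint #1 complete (value=661318); reset -> completed=1 acc=0 shift=0
byte[3]=0xF5 cont=1 payload=0x75: acc |= 117<<0 -> completed=1 acc=117 shift=7
byte[4]=0x99 cont=1 payload=0x19: acc |= 25<<7 -> completed=1 acc=3317 shift=14
byte[5]=0x19 cont=0 payload=0x19: varint #2 complete (value=412917); reset -> completed=2 acc=0 shift=0
byte[6]=0xE2 cont=1 payload=0x62: acc |= 98<<0 -> completed=2 acc=98 shift=7
byte[7]=0xB6 cont=1 payload=0x36: acc |= 54<<7 -> completed=2 acc=7010 shift=14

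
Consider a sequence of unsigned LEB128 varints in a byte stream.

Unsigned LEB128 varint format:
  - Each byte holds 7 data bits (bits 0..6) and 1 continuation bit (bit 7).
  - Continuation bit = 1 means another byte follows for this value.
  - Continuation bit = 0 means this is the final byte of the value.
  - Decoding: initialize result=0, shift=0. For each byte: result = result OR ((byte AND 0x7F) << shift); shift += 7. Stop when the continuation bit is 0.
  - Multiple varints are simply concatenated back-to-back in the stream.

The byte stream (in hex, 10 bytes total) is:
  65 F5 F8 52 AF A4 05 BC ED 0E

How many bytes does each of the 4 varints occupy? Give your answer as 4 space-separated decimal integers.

  byte[0]=0x65 cont=0 payload=0x65=101: acc |= 101<<0 -> acc=101 shift=7 [end]
Varint 1: bytes[0:1] = 65 -> value 101 (1 byte(s))
  byte[1]=0xF5 cont=1 payload=0x75=117: acc |= 117<<0 -> acc=117 shift=7
  byte[2]=0xF8 cont=1 payload=0x78=120: acc |= 120<<7 -> acc=15477 shift=14
  byte[3]=0x52 cont=0 payload=0x52=82: acc |= 82<<14 -> acc=1358965 shift=21 [end]
Varint 2: bytes[1:4] = F5 F8 52 -> value 1358965 (3 byte(s))
  byte[4]=0xAF cont=1 payload=0x2F=47: acc |= 47<<0 -> acc=47 shift=7
  byte[5]=0xA4 cont=1 payload=0x24=36: acc |= 36<<7 -> acc=4655 shift=14
  byte[6]=0x05 cont=0 payload=0x05=5: acc |= 5<<14 -> acc=86575 shift=21 [end]
Varint 3: bytes[4:7] = AF A4 05 -> value 86575 (3 byte(s))
  byte[7]=0xBC cont=1 payload=0x3C=60: acc |= 60<<0 -> acc=60 shift=7
  byte[8]=0xED cont=1 payload=0x6D=109: acc |= 109<<7 -> acc=14012 shift=14
  byte[9]=0x0E cont=0 payload=0x0E=14: acc |= 14<<14 -> acc=243388 shift=21 [end]
Varint 4: bytes[7:10] = BC ED 0E -> value 243388 (3 byte(s))

Answer: 1 3 3 3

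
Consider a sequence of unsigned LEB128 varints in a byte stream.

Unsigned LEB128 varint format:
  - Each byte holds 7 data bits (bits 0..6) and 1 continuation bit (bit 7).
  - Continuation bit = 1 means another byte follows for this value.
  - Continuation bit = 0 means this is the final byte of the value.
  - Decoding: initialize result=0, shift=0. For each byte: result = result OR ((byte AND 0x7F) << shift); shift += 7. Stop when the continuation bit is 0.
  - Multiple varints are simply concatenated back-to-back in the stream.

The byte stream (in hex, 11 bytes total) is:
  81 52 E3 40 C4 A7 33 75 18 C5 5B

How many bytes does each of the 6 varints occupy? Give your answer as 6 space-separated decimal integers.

Answer: 2 2 3 1 1 2

Derivation:
  byte[0]=0x81 cont=1 payload=0x01=1: acc |= 1<<0 -> acc=1 shift=7
  byte[1]=0x52 cont=0 payload=0x52=82: acc |= 82<<7 -> acc=10497 shift=14 [end]
Varint 1: bytes[0:2] = 81 52 -> value 10497 (2 byte(s))
  byte[2]=0xE3 cont=1 payload=0x63=99: acc |= 99<<0 -> acc=99 shift=7
  byte[3]=0x40 cont=0 payload=0x40=64: acc |= 64<<7 -> acc=8291 shift=14 [end]
Varint 2: bytes[2:4] = E3 40 -> value 8291 (2 byte(s))
  byte[4]=0xC4 cont=1 payload=0x44=68: acc |= 68<<0 -> acc=68 shift=7
  byte[5]=0xA7 cont=1 payload=0x27=39: acc |= 39<<7 -> acc=5060 shift=14
  byte[6]=0x33 cont=0 payload=0x33=51: acc |= 51<<14 -> acc=840644 shift=21 [end]
Varint 3: bytes[4:7] = C4 A7 33 -> value 840644 (3 byte(s))
  byte[7]=0x75 cont=0 payload=0x75=117: acc |= 117<<0 -> acc=117 shift=7 [end]
Varint 4: bytes[7:8] = 75 -> value 117 (1 byte(s))
  byte[8]=0x18 cont=0 payload=0x18=24: acc |= 24<<0 -> acc=24 shift=7 [end]
Varint 5: bytes[8:9] = 18 -> value 24 (1 byte(s))
  byte[9]=0xC5 cont=1 payload=0x45=69: acc |= 69<<0 -> acc=69 shift=7
  byte[10]=0x5B cont=0 payload=0x5B=91: acc |= 91<<7 -> acc=11717 shift=14 [end]
Varint 6: bytes[9:11] = C5 5B -> value 11717 (2 byte(s))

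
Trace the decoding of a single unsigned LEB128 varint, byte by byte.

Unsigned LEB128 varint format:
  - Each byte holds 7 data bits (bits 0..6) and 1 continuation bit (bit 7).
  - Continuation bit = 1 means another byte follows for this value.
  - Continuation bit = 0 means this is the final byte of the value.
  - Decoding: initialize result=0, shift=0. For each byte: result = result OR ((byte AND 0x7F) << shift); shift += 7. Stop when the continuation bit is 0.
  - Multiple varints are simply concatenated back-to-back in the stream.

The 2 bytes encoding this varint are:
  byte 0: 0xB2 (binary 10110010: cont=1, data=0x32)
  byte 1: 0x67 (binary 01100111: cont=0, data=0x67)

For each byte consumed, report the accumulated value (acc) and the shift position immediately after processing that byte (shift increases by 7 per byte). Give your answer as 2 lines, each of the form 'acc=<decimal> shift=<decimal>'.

byte 0=0xB2: payload=0x32=50, contrib = 50<<0 = 50; acc -> 50, shift -> 7
byte 1=0x67: payload=0x67=103, contrib = 103<<7 = 13184; acc -> 13234, shift -> 14

Answer: acc=50 shift=7
acc=13234 shift=14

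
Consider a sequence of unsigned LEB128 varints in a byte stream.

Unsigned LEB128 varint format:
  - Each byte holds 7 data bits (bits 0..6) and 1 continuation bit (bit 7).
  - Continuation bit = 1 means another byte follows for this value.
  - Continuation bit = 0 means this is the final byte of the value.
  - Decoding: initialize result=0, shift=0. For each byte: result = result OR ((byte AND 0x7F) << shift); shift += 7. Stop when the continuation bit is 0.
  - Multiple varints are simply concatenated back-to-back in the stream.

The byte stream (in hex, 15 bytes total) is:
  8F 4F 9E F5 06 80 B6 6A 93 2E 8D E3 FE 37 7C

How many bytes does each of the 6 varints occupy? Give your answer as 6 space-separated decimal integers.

  byte[0]=0x8F cont=1 payload=0x0F=15: acc |= 15<<0 -> acc=15 shift=7
  byte[1]=0x4F cont=0 payload=0x4F=79: acc |= 79<<7 -> acc=10127 shift=14 [end]
Varint 1: bytes[0:2] = 8F 4F -> value 10127 (2 byte(s))
  byte[2]=0x9E cont=1 payload=0x1E=30: acc |= 30<<0 -> acc=30 shift=7
  byte[3]=0xF5 cont=1 payload=0x75=117: acc |= 117<<7 -> acc=15006 shift=14
  byte[4]=0x06 cont=0 payload=0x06=6: acc |= 6<<14 -> acc=113310 shift=21 [end]
Varint 2: bytes[2:5] = 9E F5 06 -> value 113310 (3 byte(s))
  byte[5]=0x80 cont=1 payload=0x00=0: acc |= 0<<0 -> acc=0 shift=7
  byte[6]=0xB6 cont=1 payload=0x36=54: acc |= 54<<7 -> acc=6912 shift=14
  byte[7]=0x6A cont=0 payload=0x6A=106: acc |= 106<<14 -> acc=1743616 shift=21 [end]
Varint 3: bytes[5:8] = 80 B6 6A -> value 1743616 (3 byte(s))
  byte[8]=0x93 cont=1 payload=0x13=19: acc |= 19<<0 -> acc=19 shift=7
  byte[9]=0x2E cont=0 payload=0x2E=46: acc |= 46<<7 -> acc=5907 shift=14 [end]
Varint 4: bytes[8:10] = 93 2E -> value 5907 (2 byte(s))
  byte[10]=0x8D cont=1 payload=0x0D=13: acc |= 13<<0 -> acc=13 shift=7
  byte[11]=0xE3 cont=1 payload=0x63=99: acc |= 99<<7 -> acc=12685 shift=14
  byte[12]=0xFE cont=1 payload=0x7E=126: acc |= 126<<14 -> acc=2077069 shift=21
  byte[13]=0x37 cont=0 payload=0x37=55: acc |= 55<<21 -> acc=117420429 shift=28 [end]
Varint 5: bytes[10:14] = 8D E3 FE 37 -> value 117420429 (4 byte(s))
  byte[14]=0x7C cont=0 payload=0x7C=124: acc |= 124<<0 -> acc=124 shift=7 [end]
Varint 6: bytes[14:15] = 7C -> value 124 (1 byte(s))

Answer: 2 3 3 2 4 1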